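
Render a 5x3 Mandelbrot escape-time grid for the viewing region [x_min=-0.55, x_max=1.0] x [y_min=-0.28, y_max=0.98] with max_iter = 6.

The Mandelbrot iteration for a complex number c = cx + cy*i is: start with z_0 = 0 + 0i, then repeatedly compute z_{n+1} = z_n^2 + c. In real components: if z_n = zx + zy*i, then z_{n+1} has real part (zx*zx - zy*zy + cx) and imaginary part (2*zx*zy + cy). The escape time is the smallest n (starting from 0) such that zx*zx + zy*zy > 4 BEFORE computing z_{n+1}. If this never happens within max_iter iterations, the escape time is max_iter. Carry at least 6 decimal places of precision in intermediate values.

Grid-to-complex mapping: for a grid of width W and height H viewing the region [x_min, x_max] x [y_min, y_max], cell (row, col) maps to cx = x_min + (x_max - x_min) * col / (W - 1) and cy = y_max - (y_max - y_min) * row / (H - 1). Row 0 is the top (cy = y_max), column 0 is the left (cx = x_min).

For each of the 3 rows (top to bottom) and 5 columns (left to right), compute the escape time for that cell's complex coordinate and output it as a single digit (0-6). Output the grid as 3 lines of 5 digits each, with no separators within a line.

(row=0, col=0): c = -0.5500 + 0.9800i → escape time 4
(row=0, col=1): c = -0.1625 + 0.9800i → escape time 6
(row=0, col=2): c = 0.2250 + 0.9800i → escape time 4
(row=0, col=3): c = 0.6125 + 0.9800i → escape time 2
(row=0, col=4): c = 1.0000 + 0.9800i → escape time 2
(row=1, col=0): c = -0.5500 + 0.3500i → escape time 6
(row=1, col=1): c = -0.1625 + 0.3500i → escape time 6
(row=1, col=2): c = 0.2250 + 0.3500i → escape time 6
(row=1, col=3): c = 0.6125 + 0.3500i → escape time 4
(row=1, col=4): c = 1.0000 + 0.3500i → escape time 2
(row=2, col=0): c = -0.5500 + -0.2800i → escape time 6
(row=2, col=1): c = -0.1625 + -0.2800i → escape time 6
(row=2, col=2): c = 0.2250 + -0.2800i → escape time 6
(row=2, col=3): c = 0.6125 + -0.2800i → escape time 4
(row=2, col=4): c = 1.0000 + -0.2800i → escape time 2

Answer: 46422
66642
66642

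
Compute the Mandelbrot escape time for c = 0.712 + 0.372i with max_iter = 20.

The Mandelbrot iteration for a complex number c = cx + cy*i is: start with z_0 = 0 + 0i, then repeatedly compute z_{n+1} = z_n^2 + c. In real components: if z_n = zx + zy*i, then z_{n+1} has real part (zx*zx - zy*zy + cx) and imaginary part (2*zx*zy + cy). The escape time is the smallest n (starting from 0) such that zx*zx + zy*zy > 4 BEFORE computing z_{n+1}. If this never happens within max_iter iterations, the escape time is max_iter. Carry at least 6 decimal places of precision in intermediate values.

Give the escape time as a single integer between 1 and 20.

Answer: 3

Derivation:
z_0 = 0 + 0i, c = 0.7120 + 0.3720i
Iter 1: z = 0.7120 + 0.3720i, |z|^2 = 0.6453
Iter 2: z = 1.0806 + 0.9017i, |z|^2 = 1.9807
Iter 3: z = 1.0665 + 2.3207i, |z|^2 = 6.5233
Escaped at iteration 3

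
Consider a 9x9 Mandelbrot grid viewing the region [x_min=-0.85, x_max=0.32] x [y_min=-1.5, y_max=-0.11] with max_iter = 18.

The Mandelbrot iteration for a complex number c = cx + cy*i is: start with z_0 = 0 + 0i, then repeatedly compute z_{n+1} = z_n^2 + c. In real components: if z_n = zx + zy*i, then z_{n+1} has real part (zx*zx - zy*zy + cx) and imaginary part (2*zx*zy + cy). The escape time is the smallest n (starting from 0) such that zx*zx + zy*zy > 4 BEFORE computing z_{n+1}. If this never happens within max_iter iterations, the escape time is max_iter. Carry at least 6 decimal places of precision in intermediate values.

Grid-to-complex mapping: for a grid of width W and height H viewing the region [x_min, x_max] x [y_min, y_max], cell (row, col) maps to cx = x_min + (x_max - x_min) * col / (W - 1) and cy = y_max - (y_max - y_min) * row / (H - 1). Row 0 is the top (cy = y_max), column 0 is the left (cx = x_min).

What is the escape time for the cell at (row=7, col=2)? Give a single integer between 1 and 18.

z_0 = 0 + 0i, c = -0.5575 + -1.3262i
Iter 1: z = -0.5575 + -1.3262i, |z|^2 = 2.0697
Iter 2: z = -2.0056 + 0.1525i, |z|^2 = 4.0458
Escaped at iteration 2

Answer: 2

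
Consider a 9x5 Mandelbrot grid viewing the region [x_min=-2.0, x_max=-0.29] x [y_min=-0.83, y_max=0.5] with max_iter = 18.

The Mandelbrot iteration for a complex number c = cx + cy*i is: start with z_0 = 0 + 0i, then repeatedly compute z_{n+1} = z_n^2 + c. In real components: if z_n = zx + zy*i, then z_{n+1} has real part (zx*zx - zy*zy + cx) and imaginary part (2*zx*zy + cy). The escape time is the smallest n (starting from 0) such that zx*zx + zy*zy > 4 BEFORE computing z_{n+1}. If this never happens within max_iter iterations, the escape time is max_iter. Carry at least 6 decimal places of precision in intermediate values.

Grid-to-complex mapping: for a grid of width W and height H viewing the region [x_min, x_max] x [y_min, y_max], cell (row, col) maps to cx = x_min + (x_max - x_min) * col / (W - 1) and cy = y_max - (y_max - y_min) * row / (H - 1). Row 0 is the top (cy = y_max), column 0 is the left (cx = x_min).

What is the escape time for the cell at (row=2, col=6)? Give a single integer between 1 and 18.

Answer: 18

Derivation:
z_0 = 0 + 0i, c = -0.7175 + -0.1650i
Iter 1: z = -0.7175 + -0.1650i, |z|^2 = 0.5420
Iter 2: z = -0.2299 + 0.0718i, |z|^2 = 0.0580
Iter 3: z = -0.6698 + -0.1980i, |z|^2 = 0.4878
Iter 4: z = -0.3081 + 0.1002i, |z|^2 = 0.1050
Iter 5: z = -0.6326 + -0.2268i, |z|^2 = 0.4516
Iter 6: z = -0.3687 + 0.1219i, |z|^2 = 0.1508
Iter 7: z = -0.5964 + -0.2549i, |z|^2 = 0.4207
Iter 8: z = -0.4268 + 0.1391i, |z|^2 = 0.2015
Iter 9: z = -0.5547 + -0.2837i, |z|^2 = 0.3882
Iter 10: z = -0.4903 + 0.1497i, |z|^2 = 0.2628
Iter 11: z = -0.4996 + -0.3118i, |z|^2 = 0.3468
Iter 12: z = -0.5652 + 0.1465i, |z|^2 = 0.3409
Iter 13: z = -0.4196 + -0.3306i, |z|^2 = 0.2854
Iter 14: z = -0.6508 + 0.1124i, |z|^2 = 0.4362
Iter 15: z = -0.3066 + -0.3114i, |z|^2 = 0.1910
Iter 16: z = -0.7204 + 0.0259i, |z|^2 = 0.5197
Iter 17: z = -0.1991 + -0.2024i, |z|^2 = 0.0806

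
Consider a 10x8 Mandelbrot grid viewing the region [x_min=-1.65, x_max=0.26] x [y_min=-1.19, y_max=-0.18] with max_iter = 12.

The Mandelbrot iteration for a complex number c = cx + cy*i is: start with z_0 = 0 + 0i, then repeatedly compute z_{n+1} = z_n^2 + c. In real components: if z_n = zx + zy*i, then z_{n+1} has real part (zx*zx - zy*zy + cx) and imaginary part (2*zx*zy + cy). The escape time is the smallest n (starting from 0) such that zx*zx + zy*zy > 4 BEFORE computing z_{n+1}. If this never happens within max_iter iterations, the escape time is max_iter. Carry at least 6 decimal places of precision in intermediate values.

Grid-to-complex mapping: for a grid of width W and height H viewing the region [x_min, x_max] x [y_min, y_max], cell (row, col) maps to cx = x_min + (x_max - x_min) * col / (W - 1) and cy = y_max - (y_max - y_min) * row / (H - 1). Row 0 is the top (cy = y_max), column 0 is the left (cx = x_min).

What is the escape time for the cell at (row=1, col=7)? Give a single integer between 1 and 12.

Answer: 12

Derivation:
z_0 = 0 + 0i, c = -0.1644 + -0.3243i
Iter 1: z = -0.1644 + -0.3243i, |z|^2 = 0.1322
Iter 2: z = -0.2426 + -0.2176i, |z|^2 = 0.1062
Iter 3: z = -0.1530 + -0.2187i, |z|^2 = 0.0712
Iter 4: z = -0.1889 + -0.2574i, |z|^2 = 0.1019
Iter 5: z = -0.1950 + -0.2271i, |z|^2 = 0.0896
Iter 6: z = -0.1780 + -0.2357i, |z|^2 = 0.0872
Iter 7: z = -0.1883 + -0.2404i, |z|^2 = 0.0933
Iter 8: z = -0.1868 + -0.2337i, |z|^2 = 0.0895
Iter 9: z = -0.1842 + -0.2370i, |z|^2 = 0.0901
Iter 10: z = -0.1867 + -0.2370i, |z|^2 = 0.0910
Iter 11: z = -0.1858 + -0.2358i, |z|^2 = 0.0901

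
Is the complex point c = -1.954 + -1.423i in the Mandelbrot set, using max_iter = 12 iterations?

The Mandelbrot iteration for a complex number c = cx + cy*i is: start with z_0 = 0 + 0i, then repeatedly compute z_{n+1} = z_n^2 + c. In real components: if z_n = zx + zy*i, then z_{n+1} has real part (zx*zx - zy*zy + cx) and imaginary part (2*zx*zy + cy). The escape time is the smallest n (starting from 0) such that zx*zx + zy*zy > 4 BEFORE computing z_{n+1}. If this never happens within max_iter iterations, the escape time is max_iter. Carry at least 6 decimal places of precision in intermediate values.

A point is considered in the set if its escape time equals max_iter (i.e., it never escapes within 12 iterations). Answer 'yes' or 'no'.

Answer: no

Derivation:
z_0 = 0 + 0i, c = -1.9540 + -1.4230i
Iter 1: z = -1.9540 + -1.4230i, |z|^2 = 5.8430
Escaped at iteration 1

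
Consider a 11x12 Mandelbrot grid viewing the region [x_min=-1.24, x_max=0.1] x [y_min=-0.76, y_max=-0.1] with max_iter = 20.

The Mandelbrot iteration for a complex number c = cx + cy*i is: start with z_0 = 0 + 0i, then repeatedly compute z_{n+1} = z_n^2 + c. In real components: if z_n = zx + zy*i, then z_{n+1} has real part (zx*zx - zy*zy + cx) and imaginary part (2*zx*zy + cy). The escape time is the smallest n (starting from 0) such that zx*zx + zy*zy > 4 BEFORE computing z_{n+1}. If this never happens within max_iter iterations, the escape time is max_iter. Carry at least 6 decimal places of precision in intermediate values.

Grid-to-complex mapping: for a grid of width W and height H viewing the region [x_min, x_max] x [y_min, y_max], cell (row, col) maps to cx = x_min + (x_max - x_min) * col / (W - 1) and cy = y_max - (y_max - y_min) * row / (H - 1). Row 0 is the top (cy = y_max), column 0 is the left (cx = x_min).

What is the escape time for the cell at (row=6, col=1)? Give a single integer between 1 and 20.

z_0 = 0 + 0i, c = -1.1060 + -0.4600i
Iter 1: z = -1.1060 + -0.4600i, |z|^2 = 1.4348
Iter 2: z = -0.0944 + 0.5575i, |z|^2 = 0.3197
Iter 3: z = -1.4079 + -0.5652i, |z|^2 = 2.3017
Iter 4: z = 0.5568 + 1.1316i, |z|^2 = 1.5905
Iter 5: z = -2.0765 + 0.8001i, |z|^2 = 4.9518
Escaped at iteration 5

Answer: 5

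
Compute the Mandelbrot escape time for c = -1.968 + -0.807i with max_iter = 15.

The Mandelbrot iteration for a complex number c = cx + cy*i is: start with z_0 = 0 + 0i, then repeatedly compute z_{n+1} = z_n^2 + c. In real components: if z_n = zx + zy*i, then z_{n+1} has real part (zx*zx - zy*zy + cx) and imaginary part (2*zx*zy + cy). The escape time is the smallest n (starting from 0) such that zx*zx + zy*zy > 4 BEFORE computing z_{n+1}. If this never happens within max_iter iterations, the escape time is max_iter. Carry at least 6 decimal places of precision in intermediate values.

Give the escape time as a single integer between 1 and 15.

z_0 = 0 + 0i, c = -1.9680 + -0.8070i
Iter 1: z = -1.9680 + -0.8070i, |z|^2 = 4.5243
Escaped at iteration 1

Answer: 1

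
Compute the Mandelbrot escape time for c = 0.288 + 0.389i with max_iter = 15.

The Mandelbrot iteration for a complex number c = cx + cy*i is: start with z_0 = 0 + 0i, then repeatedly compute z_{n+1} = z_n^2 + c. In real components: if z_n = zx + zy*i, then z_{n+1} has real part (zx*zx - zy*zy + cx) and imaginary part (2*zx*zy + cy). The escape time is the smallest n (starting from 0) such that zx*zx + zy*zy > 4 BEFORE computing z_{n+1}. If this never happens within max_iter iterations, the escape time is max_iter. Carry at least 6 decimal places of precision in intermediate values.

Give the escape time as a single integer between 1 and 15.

Answer: 15

Derivation:
z_0 = 0 + 0i, c = 0.2880 + 0.3890i
Iter 1: z = 0.2880 + 0.3890i, |z|^2 = 0.2343
Iter 2: z = 0.2196 + 0.6131i, |z|^2 = 0.4241
Iter 3: z = -0.0396 + 0.6583i, |z|^2 = 0.4349
Iter 4: z = -0.1438 + 0.3368i, |z|^2 = 0.1341
Iter 5: z = 0.1952 + 0.2921i, |z|^2 = 0.1235
Iter 6: z = 0.2408 + 0.5031i, |z|^2 = 0.3110
Iter 7: z = 0.0929 + 0.6312i, |z|^2 = 0.4071
Iter 8: z = -0.1018 + 0.5063i, |z|^2 = 0.2667
Iter 9: z = 0.0420 + 0.2859i, |z|^2 = 0.0835
Iter 10: z = 0.2080 + 0.4130i, |z|^2 = 0.2139
Iter 11: z = 0.1607 + 0.5608i, |z|^2 = 0.3404
Iter 12: z = -0.0007 + 0.5692i, |z|^2 = 0.3240
Iter 13: z = -0.0360 + 0.3882i, |z|^2 = 0.1520
Iter 14: z = 0.1386 + 0.3610i, |z|^2 = 0.1496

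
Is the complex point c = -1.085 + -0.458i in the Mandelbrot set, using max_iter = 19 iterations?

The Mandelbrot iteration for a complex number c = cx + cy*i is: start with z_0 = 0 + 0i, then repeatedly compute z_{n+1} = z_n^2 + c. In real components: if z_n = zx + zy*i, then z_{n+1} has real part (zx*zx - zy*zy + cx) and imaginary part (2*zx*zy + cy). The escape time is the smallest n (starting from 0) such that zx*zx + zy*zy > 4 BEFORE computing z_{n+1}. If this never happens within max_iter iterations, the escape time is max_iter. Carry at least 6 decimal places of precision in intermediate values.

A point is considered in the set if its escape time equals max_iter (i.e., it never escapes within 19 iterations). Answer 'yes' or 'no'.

z_0 = 0 + 0i, c = -1.0850 + -0.4580i
Iter 1: z = -1.0850 + -0.4580i, |z|^2 = 1.3870
Iter 2: z = -0.1175 + 0.5359i, |z|^2 = 0.3010
Iter 3: z = -1.3583 + -0.5840i, |z|^2 = 2.1861
Iter 4: z = 0.4190 + 1.1284i, |z|^2 = 1.4490
Iter 5: z = -2.1828 + 0.4877i, |z|^2 = 5.0025
Escaped at iteration 5

Answer: no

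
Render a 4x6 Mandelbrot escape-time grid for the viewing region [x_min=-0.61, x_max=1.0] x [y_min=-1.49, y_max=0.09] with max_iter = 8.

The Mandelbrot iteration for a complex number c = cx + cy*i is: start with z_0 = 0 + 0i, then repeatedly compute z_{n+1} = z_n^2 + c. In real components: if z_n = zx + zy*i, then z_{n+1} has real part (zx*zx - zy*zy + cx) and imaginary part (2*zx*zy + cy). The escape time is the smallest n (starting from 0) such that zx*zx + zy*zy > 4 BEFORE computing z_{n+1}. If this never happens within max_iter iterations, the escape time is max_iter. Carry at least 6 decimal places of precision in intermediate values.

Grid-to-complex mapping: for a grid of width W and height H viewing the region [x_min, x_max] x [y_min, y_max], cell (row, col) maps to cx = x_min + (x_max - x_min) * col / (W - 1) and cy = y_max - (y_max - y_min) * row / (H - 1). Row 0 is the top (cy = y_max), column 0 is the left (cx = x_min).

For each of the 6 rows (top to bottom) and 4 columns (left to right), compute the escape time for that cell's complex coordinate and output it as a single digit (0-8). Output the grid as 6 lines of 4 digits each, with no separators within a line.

Answer: 8852
8872
8852
4832
3322
2222

Derivation:
(row=0, col=0): c = -0.6100 + 0.0900i → escape time 8
(row=0, col=1): c = -0.0733 + 0.0900i → escape time 8
(row=0, col=2): c = 0.4633 + 0.0900i → escape time 5
(row=0, col=3): c = 1.0000 + 0.0900i → escape time 2
(row=1, col=0): c = -0.6100 + -0.2260i → escape time 8
(row=1, col=1): c = -0.0733 + -0.2260i → escape time 8
(row=1, col=2): c = 0.4633 + -0.2260i → escape time 7
(row=1, col=3): c = 1.0000 + -0.2260i → escape time 2
(row=2, col=0): c = -0.6100 + -0.5420i → escape time 8
(row=2, col=1): c = -0.0733 + -0.5420i → escape time 8
(row=2, col=2): c = 0.4633 + -0.5420i → escape time 5
(row=2, col=3): c = 1.0000 + -0.5420i → escape time 2
(row=3, col=0): c = -0.6100 + -0.8580i → escape time 4
(row=3, col=1): c = -0.0733 + -0.8580i → escape time 8
(row=3, col=2): c = 0.4633 + -0.8580i → escape time 3
(row=3, col=3): c = 1.0000 + -0.8580i → escape time 2
(row=4, col=0): c = -0.6100 + -1.1740i → escape time 3
(row=4, col=1): c = -0.0733 + -1.1740i → escape time 3
(row=4, col=2): c = 0.4633 + -1.1740i → escape time 2
(row=4, col=3): c = 1.0000 + -1.1740i → escape time 2
(row=5, col=0): c = -0.6100 + -1.4900i → escape time 2
(row=5, col=1): c = -0.0733 + -1.4900i → escape time 2
(row=5, col=2): c = 0.4633 + -1.4900i → escape time 2
(row=5, col=3): c = 1.0000 + -1.4900i → escape time 2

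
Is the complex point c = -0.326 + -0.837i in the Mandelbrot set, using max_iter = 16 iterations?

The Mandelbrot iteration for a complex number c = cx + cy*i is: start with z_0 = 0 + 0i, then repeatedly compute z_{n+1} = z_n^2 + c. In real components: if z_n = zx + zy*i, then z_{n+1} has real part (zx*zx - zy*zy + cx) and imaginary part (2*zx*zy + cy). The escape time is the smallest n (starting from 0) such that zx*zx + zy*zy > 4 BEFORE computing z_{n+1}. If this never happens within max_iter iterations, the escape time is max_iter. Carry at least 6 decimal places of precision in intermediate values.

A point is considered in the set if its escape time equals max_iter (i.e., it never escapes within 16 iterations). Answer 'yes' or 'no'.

z_0 = 0 + 0i, c = -0.3260 + -0.8370i
Iter 1: z = -0.3260 + -0.8370i, |z|^2 = 0.8068
Iter 2: z = -0.9203 + -0.2913i, |z|^2 = 0.9318
Iter 3: z = 0.4361 + -0.3009i, |z|^2 = 0.2807
Iter 4: z = -0.2263 + -1.0994i, |z|^2 = 1.2600
Iter 5: z = -1.4835 + -0.3393i, |z|^2 = 2.3159
Iter 6: z = 1.7597 + 0.1697i, |z|^2 = 3.1252
Iter 7: z = 2.7417 + -0.2398i, |z|^2 = 7.5742
Escaped at iteration 7

Answer: no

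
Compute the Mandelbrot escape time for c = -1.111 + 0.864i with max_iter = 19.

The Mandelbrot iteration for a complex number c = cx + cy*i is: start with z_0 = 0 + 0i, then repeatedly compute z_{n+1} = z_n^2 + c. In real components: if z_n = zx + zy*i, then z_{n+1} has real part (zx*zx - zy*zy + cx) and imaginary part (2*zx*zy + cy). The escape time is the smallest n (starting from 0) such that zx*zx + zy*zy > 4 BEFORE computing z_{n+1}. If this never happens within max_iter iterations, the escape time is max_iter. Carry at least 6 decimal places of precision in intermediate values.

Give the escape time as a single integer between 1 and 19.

z_0 = 0 + 0i, c = -1.1110 + 0.8640i
Iter 1: z = -1.1110 + 0.8640i, |z|^2 = 1.9808
Iter 2: z = -0.6232 + -1.0558i, |z|^2 = 1.5031
Iter 3: z = -1.8374 + 2.1799i, |z|^2 = 8.1280
Escaped at iteration 3

Answer: 3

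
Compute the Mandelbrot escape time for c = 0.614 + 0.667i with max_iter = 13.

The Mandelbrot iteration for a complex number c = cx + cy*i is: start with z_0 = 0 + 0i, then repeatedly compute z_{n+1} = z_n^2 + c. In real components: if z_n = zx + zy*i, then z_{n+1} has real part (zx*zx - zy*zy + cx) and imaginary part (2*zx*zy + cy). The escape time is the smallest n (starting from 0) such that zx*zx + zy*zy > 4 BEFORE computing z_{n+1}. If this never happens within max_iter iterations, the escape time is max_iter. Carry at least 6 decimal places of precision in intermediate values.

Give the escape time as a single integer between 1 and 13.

z_0 = 0 + 0i, c = 0.6140 + 0.6670i
Iter 1: z = 0.6140 + 0.6670i, |z|^2 = 0.8219
Iter 2: z = 0.5461 + 1.4861i, |z|^2 = 2.5067
Iter 3: z = -1.2962 + 2.2901i, |z|^2 = 6.9247
Escaped at iteration 3

Answer: 3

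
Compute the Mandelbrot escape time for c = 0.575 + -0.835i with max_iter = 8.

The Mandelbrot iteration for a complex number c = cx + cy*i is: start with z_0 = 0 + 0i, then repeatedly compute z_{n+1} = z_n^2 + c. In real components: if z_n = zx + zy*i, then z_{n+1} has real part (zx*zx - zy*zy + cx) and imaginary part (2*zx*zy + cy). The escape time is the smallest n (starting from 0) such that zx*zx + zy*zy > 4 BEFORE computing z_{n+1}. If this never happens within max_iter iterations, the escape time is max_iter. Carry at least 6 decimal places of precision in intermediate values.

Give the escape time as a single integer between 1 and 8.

Answer: 3

Derivation:
z_0 = 0 + 0i, c = 0.5750 + -0.8350i
Iter 1: z = 0.5750 + -0.8350i, |z|^2 = 1.0278
Iter 2: z = 0.2084 + -1.7952i, |z|^2 = 3.2664
Iter 3: z = -2.6045 + -1.5833i, |z|^2 = 9.2901
Escaped at iteration 3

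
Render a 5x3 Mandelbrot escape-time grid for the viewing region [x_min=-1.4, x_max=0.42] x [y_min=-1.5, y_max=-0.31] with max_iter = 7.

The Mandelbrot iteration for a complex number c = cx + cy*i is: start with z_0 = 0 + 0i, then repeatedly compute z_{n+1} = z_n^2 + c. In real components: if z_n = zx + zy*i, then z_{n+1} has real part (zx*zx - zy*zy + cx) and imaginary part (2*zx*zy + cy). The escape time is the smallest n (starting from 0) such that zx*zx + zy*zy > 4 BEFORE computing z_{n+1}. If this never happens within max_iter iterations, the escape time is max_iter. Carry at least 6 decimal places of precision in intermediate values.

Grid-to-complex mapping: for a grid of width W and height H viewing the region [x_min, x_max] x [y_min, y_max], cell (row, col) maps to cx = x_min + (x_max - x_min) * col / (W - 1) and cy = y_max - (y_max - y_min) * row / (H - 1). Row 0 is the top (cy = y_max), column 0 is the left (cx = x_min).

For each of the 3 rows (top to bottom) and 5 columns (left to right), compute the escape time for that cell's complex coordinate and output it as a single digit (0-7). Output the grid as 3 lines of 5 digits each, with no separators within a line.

Answer: 57777
33473
12222

Derivation:
(row=0, col=0): c = -1.4000 + -0.3100i → escape time 5
(row=0, col=1): c = -0.9450 + -0.3100i → escape time 7
(row=0, col=2): c = -0.4900 + -0.3100i → escape time 7
(row=0, col=3): c = -0.0350 + -0.3100i → escape time 7
(row=0, col=4): c = 0.4200 + -0.3100i → escape time 7
(row=1, col=0): c = -1.4000 + -0.9050i → escape time 3
(row=1, col=1): c = -0.9450 + -0.9050i → escape time 3
(row=1, col=2): c = -0.4900 + -0.9050i → escape time 4
(row=1, col=3): c = -0.0350 + -0.9050i → escape time 7
(row=1, col=4): c = 0.4200 + -0.9050i → escape time 3
(row=2, col=0): c = -1.4000 + -1.5000i → escape time 1
(row=2, col=1): c = -0.9450 + -1.5000i → escape time 2
(row=2, col=2): c = -0.4900 + -1.5000i → escape time 2
(row=2, col=3): c = -0.0350 + -1.5000i → escape time 2
(row=2, col=4): c = 0.4200 + -1.5000i → escape time 2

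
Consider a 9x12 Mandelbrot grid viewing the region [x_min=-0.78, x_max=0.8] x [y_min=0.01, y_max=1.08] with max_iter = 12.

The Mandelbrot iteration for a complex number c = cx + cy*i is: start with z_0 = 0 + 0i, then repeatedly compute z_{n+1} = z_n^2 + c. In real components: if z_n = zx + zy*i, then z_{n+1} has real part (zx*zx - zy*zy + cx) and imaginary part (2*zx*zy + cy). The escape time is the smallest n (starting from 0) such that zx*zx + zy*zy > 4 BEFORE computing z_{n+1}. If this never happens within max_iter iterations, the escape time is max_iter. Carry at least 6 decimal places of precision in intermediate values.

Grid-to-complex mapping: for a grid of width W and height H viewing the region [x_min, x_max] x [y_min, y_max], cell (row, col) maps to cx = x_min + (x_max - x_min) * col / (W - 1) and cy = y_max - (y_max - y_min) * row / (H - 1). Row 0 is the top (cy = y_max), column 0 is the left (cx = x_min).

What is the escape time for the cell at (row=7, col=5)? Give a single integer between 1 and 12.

z_0 = 0 + 0i, c = 0.2075 + 0.3991i
Iter 1: z = 0.2075 + 0.3991i, |z|^2 = 0.2023
Iter 2: z = 0.0913 + 0.5647i, |z|^2 = 0.3272
Iter 3: z = -0.1031 + 0.5022i, |z|^2 = 0.2628
Iter 4: z = -0.0341 + 0.2956i, |z|^2 = 0.0885
Iter 5: z = 0.1213 + 0.3790i, |z|^2 = 0.1583
Iter 6: z = 0.0786 + 0.4910i, |z|^2 = 0.2473
Iter 7: z = -0.0274 + 0.4763i, |z|^2 = 0.2276
Iter 8: z = -0.0186 + 0.3730i, |z|^2 = 0.1395
Iter 9: z = 0.0687 + 0.3852i, |z|^2 = 0.1531
Iter 10: z = 0.0638 + 0.4521i, |z|^2 = 0.2084
Iter 11: z = 0.0072 + 0.4568i, |z|^2 = 0.2087

Answer: 12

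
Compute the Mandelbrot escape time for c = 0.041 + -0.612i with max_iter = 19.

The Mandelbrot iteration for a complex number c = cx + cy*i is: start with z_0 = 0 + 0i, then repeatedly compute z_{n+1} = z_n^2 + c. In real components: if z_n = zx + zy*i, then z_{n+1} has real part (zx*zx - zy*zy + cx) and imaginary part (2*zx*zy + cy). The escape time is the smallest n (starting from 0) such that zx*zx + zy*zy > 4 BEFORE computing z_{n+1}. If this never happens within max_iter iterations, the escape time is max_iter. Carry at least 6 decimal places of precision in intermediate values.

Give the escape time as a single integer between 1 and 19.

z_0 = 0 + 0i, c = 0.0410 + -0.6120i
Iter 1: z = 0.0410 + -0.6120i, |z|^2 = 0.3762
Iter 2: z = -0.3319 + -0.6622i, |z|^2 = 0.5486
Iter 3: z = -0.2874 + -0.1725i, |z|^2 = 0.1123
Iter 4: z = 0.0938 + -0.5129i, |z|^2 = 0.2718
Iter 5: z = -0.2132 + -0.7082i, |z|^2 = 0.5471
Iter 6: z = -0.4151 + -0.3100i, |z|^2 = 0.2684
Iter 7: z = 0.1173 + -0.3546i, |z|^2 = 0.1395
Iter 8: z = -0.0710 + -0.6952i, |z|^2 = 0.4883
Iter 9: z = -0.4372 + -0.5132i, |z|^2 = 0.4546
Iter 10: z = -0.0313 + -0.1632i, |z|^2 = 0.0276
Iter 11: z = 0.0153 + -0.6018i, |z|^2 = 0.3624
Iter 12: z = -0.3209 + -0.6305i, |z|^2 = 0.5005
Iter 13: z = -0.2535 + -0.2073i, |z|^2 = 0.1073
Iter 14: z = 0.0623 + -0.5069i, |z|^2 = 0.2608
Iter 15: z = -0.2120 + -0.6751i, |z|^2 = 0.5008
Iter 16: z = -0.3698 + -0.3257i, |z|^2 = 0.2428
Iter 17: z = 0.0717 + -0.3711i, |z|^2 = 0.1429
Iter 18: z = -0.0916 + -0.6652i, |z|^2 = 0.4509

Answer: 19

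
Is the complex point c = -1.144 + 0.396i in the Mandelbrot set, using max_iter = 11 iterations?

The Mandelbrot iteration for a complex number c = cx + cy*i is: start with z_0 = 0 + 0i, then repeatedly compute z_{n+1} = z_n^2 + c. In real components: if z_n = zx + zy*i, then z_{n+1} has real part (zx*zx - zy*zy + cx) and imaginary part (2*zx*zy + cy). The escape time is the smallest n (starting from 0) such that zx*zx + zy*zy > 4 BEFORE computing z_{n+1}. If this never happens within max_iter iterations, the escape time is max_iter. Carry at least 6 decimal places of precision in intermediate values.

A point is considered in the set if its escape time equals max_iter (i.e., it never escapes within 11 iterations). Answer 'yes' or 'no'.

Answer: no

Derivation:
z_0 = 0 + 0i, c = -1.1440 + 0.3960i
Iter 1: z = -1.1440 + 0.3960i, |z|^2 = 1.4656
Iter 2: z = 0.0079 + -0.5100i, |z|^2 = 0.2602
Iter 3: z = -1.4041 + 0.3879i, |z|^2 = 2.1219
Iter 4: z = 0.6770 + -0.6933i, |z|^2 = 0.9390
Iter 5: z = -1.1664 + -0.5428i, |z|^2 = 1.6552
Iter 6: z = -0.0780 + 1.6622i, |z|^2 = 2.7690
Iter 7: z = -3.9008 + 0.1366i, |z|^2 = 15.2348
Escaped at iteration 7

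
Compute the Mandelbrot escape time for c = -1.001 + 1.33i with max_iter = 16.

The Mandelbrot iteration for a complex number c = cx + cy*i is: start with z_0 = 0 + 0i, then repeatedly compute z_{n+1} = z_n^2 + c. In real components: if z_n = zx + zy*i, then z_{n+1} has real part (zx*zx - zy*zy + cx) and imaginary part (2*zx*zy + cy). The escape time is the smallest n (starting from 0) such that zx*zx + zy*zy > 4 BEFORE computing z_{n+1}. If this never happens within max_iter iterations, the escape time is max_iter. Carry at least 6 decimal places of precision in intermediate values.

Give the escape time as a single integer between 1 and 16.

Answer: 2

Derivation:
z_0 = 0 + 0i, c = -1.0010 + 1.3300i
Iter 1: z = -1.0010 + 1.3300i, |z|^2 = 2.7709
Iter 2: z = -1.7679 + -1.3327i, |z|^2 = 4.9014
Escaped at iteration 2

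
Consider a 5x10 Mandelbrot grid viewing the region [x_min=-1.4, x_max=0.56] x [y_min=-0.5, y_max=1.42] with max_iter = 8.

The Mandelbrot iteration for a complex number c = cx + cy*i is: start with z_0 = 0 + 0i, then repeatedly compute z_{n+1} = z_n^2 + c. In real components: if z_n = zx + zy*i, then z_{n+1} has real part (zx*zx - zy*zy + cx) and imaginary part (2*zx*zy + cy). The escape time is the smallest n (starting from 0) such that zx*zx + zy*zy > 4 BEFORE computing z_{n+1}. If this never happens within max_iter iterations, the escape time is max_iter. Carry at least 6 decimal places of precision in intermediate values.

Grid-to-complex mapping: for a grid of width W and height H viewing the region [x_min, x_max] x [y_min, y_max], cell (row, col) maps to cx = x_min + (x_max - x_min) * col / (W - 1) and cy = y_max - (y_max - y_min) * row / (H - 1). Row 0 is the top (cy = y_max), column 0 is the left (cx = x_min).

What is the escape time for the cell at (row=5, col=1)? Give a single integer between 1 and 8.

Answer: 7

Derivation:
z_0 = 0 + 0i, c = -0.9100 + 0.3533i
Iter 1: z = -0.9100 + 0.3533i, |z|^2 = 0.9529
Iter 2: z = -0.2067 + -0.2897i, |z|^2 = 0.1267
Iter 3: z = -0.9512 + 0.4731i, |z|^2 = 1.1286
Iter 4: z = -0.2291 + -0.5468i, |z|^2 = 0.3514
Iter 5: z = -1.1565 + 0.6038i, |z|^2 = 1.7020
Iter 6: z = 0.0628 + -1.0433i, |z|^2 = 1.0924
Iter 7: z = -1.9945 + 0.2222i, |z|^2 = 4.0274
Escaped at iteration 7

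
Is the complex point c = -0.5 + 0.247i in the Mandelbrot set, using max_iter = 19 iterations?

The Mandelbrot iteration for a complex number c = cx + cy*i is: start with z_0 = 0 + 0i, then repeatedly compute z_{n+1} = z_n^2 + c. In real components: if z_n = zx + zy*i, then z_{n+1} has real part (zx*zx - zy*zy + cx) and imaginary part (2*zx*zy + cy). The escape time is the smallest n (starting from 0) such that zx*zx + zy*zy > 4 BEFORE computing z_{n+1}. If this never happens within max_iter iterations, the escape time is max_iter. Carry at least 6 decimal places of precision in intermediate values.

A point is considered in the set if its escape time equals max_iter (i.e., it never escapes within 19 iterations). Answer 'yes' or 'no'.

Answer: yes

Derivation:
z_0 = 0 + 0i, c = -0.5000 + 0.2470i
Iter 1: z = -0.5000 + 0.2470i, |z|^2 = 0.3110
Iter 2: z = -0.3110 + 0.0000i, |z|^2 = 0.0967
Iter 3: z = -0.4033 + 0.2470i, |z|^2 = 0.2236
Iter 4: z = -0.3984 + 0.0478i, |z|^2 = 0.1610
Iter 5: z = -0.3436 + 0.2089i, |z|^2 = 0.1617
Iter 6: z = -0.4256 + 0.1034i, |z|^2 = 0.1918
Iter 7: z = -0.3296 + 0.1590i, |z|^2 = 0.1339
Iter 8: z = -0.4167 + 0.1422i, |z|^2 = 0.1938
Iter 9: z = -0.3466 + 0.1285i, |z|^2 = 0.1367
Iter 10: z = -0.3964 + 0.1579i, |z|^2 = 0.1820
Iter 11: z = -0.3678 + 0.1218i, |z|^2 = 0.1501
Iter 12: z = -0.3795 + 0.1574i, |z|^2 = 0.1688
Iter 13: z = -0.3807 + 0.1275i, |z|^2 = 0.1612
Iter 14: z = -0.3713 + 0.1499i, |z|^2 = 0.1603
Iter 15: z = -0.3846 + 0.1357i, |z|^2 = 0.1663
Iter 16: z = -0.3705 + 0.1426i, |z|^2 = 0.1576
Iter 17: z = -0.3831 + 0.1413i, |z|^2 = 0.1667
Iter 18: z = -0.3732 + 0.1387i, |z|^2 = 0.1585
Did not escape in 19 iterations → in set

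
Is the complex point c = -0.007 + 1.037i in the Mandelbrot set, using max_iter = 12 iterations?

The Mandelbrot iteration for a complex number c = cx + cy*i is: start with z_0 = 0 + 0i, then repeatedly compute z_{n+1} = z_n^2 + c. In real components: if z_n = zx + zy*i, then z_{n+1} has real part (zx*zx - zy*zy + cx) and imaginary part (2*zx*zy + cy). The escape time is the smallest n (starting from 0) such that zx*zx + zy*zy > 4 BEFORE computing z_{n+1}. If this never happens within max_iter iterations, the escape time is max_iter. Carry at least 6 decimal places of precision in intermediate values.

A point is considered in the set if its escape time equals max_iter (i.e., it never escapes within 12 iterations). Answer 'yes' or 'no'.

Answer: no

Derivation:
z_0 = 0 + 0i, c = -0.0070 + 1.0370i
Iter 1: z = -0.0070 + 1.0370i, |z|^2 = 1.0754
Iter 2: z = -1.0823 + 1.0225i, |z|^2 = 2.2169
Iter 3: z = 0.1189 + -1.1763i, |z|^2 = 1.3978
Iter 4: z = -1.3765 + 0.7572i, |z|^2 = 2.4682
Iter 5: z = 1.3146 + -1.0475i, |z|^2 = 2.8255
Iter 6: z = 0.6238 + -1.7172i, |z|^2 = 3.3377
Iter 7: z = -2.5665 + -1.1053i, |z|^2 = 7.8087
Escaped at iteration 7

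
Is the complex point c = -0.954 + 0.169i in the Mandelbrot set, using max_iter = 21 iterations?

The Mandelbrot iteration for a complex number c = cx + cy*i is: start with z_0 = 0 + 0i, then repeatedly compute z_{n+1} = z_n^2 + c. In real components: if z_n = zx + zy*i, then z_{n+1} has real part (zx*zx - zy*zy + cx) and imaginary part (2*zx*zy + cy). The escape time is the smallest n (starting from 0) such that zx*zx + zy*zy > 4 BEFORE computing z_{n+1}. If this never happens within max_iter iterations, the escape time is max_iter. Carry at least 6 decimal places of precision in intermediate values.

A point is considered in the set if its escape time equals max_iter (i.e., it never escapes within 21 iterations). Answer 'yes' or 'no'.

z_0 = 0 + 0i, c = -0.9540 + 0.1690i
Iter 1: z = -0.9540 + 0.1690i, |z|^2 = 0.9387
Iter 2: z = -0.0724 + -0.1535i, |z|^2 = 0.0288
Iter 3: z = -0.9723 + 0.1912i, |z|^2 = 0.9819
Iter 4: z = -0.0452 + -0.2029i, |z|^2 = 0.0432
Iter 5: z = -0.9931 + 0.1873i, |z|^2 = 1.0214
Iter 6: z = -0.0028 + -0.2031i, |z|^2 = 0.0413
Iter 7: z = -0.9952 + 0.1701i, |z|^2 = 1.0195
Iter 8: z = 0.0076 + -0.1697i, |z|^2 = 0.0288
Iter 9: z = -0.9827 + 0.1664i, |z|^2 = 0.9935
Iter 10: z = -0.0159 + -0.1581i, |z|^2 = 0.0253
Iter 11: z = -0.9787 + 0.1740i, |z|^2 = 0.9882
Iter 12: z = -0.0263 + -0.1717i, |z|^2 = 0.0302
Iter 13: z = -0.9828 + 0.1780i, |z|^2 = 0.9976
Iter 14: z = -0.0198 + -0.1810i, |z|^2 = 0.0331
Iter 15: z = -0.9864 + 0.1762i, |z|^2 = 1.0039
Iter 16: z = -0.0121 + -0.1786i, |z|^2 = 0.0320
Iter 17: z = -0.9857 + 0.1733i, |z|^2 = 1.0017
Iter 18: z = -0.0124 + -0.1727i, |z|^2 = 0.0300
Iter 19: z = -0.9837 + 0.1733i, |z|^2 = 0.9977
Iter 20: z = -0.0164 + -0.1719i, |z|^2 = 0.0298
Did not escape in 21 iterations → in set

Answer: yes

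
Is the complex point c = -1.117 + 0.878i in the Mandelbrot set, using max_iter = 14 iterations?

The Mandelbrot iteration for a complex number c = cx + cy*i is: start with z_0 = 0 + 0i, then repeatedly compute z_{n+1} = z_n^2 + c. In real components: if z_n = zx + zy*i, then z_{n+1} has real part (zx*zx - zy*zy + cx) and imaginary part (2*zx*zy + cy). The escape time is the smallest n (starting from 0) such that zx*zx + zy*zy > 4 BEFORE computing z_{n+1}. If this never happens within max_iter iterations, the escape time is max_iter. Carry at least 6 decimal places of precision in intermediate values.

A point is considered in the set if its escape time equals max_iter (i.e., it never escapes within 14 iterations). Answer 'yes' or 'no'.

Answer: no

Derivation:
z_0 = 0 + 0i, c = -1.1170 + 0.8780i
Iter 1: z = -1.1170 + 0.8780i, |z|^2 = 2.0186
Iter 2: z = -0.6402 + -1.0835i, |z|^2 = 1.5837
Iter 3: z = -1.8810 + 2.2652i, |z|^2 = 8.6695
Escaped at iteration 3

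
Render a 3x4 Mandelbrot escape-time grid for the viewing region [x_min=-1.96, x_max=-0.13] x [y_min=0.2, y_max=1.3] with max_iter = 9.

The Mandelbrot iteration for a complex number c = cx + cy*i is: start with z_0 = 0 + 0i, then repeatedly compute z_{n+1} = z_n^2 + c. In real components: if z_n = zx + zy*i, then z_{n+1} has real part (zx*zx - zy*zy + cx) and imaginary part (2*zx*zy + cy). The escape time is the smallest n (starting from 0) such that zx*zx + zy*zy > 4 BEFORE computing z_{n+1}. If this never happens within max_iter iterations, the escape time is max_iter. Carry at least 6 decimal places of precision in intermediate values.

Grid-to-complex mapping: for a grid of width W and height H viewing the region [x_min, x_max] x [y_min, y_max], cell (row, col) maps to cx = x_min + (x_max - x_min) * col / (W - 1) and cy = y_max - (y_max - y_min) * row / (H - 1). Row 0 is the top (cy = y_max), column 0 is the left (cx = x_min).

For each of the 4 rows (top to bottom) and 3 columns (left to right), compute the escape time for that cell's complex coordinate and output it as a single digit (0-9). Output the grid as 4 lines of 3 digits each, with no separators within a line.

Answer: 122
139
159
399

Derivation:
(row=0, col=0): c = -1.9600 + 1.3000i → escape time 1
(row=0, col=1): c = -1.0450 + 1.3000i → escape time 2
(row=0, col=2): c = -0.1300 + 1.3000i → escape time 2
(row=1, col=0): c = -1.9600 + 0.9333i → escape time 1
(row=1, col=1): c = -1.0450 + 0.9333i → escape time 3
(row=1, col=2): c = -0.1300 + 0.9333i → escape time 9
(row=2, col=0): c = -1.9600 + 0.5667i → escape time 1
(row=2, col=1): c = -1.0450 + 0.5667i → escape time 5
(row=2, col=2): c = -0.1300 + 0.5667i → escape time 9
(row=3, col=0): c = -1.9600 + 0.2000i → escape time 3
(row=3, col=1): c = -1.0450 + 0.2000i → escape time 9
(row=3, col=2): c = -0.1300 + 0.2000i → escape time 9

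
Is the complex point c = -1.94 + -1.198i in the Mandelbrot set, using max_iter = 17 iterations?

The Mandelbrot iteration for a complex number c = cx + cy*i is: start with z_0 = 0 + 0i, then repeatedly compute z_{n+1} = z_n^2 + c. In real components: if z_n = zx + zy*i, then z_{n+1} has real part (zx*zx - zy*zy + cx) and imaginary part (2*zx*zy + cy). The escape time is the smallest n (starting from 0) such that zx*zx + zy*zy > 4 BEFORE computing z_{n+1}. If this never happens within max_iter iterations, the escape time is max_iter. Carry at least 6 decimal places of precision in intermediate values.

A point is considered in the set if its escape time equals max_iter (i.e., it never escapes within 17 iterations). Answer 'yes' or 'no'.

z_0 = 0 + 0i, c = -1.9400 + -1.1980i
Iter 1: z = -1.9400 + -1.1980i, |z|^2 = 5.1988
Escaped at iteration 1

Answer: no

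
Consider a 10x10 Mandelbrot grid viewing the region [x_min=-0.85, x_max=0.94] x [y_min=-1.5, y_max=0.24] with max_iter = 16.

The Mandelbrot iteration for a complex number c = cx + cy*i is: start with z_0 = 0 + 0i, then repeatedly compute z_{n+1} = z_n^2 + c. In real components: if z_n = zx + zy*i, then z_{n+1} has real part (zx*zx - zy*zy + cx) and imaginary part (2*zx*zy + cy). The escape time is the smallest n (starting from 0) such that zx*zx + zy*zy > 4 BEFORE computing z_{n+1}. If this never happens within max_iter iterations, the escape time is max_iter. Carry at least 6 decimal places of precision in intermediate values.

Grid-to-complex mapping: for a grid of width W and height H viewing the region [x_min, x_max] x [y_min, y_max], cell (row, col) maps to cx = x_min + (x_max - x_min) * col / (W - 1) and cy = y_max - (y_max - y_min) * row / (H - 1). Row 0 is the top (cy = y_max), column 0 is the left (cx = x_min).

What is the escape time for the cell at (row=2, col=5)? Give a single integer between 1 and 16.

Answer: 16

Derivation:
z_0 = 0 + 0i, c = 0.1444 + -0.1467i
Iter 1: z = 0.1444 + -0.1467i, |z|^2 = 0.0424
Iter 2: z = 0.1438 + -0.1890i, |z|^2 = 0.0564
Iter 3: z = 0.1294 + -0.2010i, |z|^2 = 0.0572
Iter 4: z = 0.1208 + -0.1987i, |z|^2 = 0.0541
Iter 5: z = 0.1196 + -0.1947i, |z|^2 = 0.0522
Iter 6: z = 0.1208 + -0.1932i, |z|^2 = 0.0519
Iter 7: z = 0.1217 + -0.1934i, |z|^2 = 0.0522
Iter 8: z = 0.1219 + -0.1937i, |z|^2 = 0.0524
Iter 9: z = 0.1218 + -0.1939i, |z|^2 = 0.0524
Iter 10: z = 0.1217 + -0.1939i, |z|^2 = 0.0524
Iter 11: z = 0.1217 + -0.1938i, |z|^2 = 0.0524
Iter 12: z = 0.1217 + -0.1938i, |z|^2 = 0.0524
Iter 13: z = 0.1217 + -0.1938i, |z|^2 = 0.0524
Iter 14: z = 0.1217 + -0.1938i, |z|^2 = 0.0524
Iter 15: z = 0.1217 + -0.1938i, |z|^2 = 0.0524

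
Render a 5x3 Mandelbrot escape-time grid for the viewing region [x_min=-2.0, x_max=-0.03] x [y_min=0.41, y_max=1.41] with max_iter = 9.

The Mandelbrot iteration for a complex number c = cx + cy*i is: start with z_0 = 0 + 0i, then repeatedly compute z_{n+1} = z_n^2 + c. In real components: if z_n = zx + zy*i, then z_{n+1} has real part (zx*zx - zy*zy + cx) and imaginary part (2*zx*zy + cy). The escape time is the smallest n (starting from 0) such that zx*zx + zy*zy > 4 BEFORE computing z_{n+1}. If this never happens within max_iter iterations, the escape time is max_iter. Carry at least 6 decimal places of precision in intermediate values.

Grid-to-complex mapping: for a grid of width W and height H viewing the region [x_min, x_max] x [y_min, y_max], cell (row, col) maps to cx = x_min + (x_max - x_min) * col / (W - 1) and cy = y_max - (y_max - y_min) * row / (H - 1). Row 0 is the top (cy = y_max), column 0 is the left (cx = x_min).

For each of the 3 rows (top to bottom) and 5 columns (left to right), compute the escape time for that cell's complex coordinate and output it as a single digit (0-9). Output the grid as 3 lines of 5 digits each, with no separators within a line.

(row=0, col=0): c = -2.0000 + 1.4100i → escape time 1
(row=0, col=1): c = -1.5075 + 1.4100i → escape time 1
(row=0, col=2): c = -1.0150 + 1.4100i → escape time 2
(row=0, col=3): c = -0.5225 + 1.4100i → escape time 2
(row=0, col=4): c = -0.0300 + 1.4100i → escape time 2
(row=1, col=0): c = -2.0000 + 0.9100i → escape time 1
(row=1, col=1): c = -1.5075 + 0.9100i → escape time 3
(row=1, col=2): c = -1.0150 + 0.9100i → escape time 3
(row=1, col=3): c = -0.5225 + 0.9100i → escape time 4
(row=1, col=4): c = -0.0300 + 0.9100i → escape time 8
(row=2, col=0): c = -2.0000 + 0.4100i → escape time 1
(row=2, col=1): c = -1.5075 + 0.4100i → escape time 4
(row=2, col=2): c = -1.0150 + 0.4100i → escape time 6
(row=2, col=3): c = -0.5225 + 0.4100i → escape time 9
(row=2, col=4): c = -0.0300 + 0.4100i → escape time 9

Answer: 11222
13348
14699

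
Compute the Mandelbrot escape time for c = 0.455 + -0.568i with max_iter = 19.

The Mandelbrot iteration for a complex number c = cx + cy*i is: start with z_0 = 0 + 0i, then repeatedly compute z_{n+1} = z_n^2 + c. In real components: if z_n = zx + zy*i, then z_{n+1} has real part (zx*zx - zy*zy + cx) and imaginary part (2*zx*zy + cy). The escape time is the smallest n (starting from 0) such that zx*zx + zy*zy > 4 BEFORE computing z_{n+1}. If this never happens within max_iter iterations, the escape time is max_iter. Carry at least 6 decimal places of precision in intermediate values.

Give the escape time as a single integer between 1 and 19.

z_0 = 0 + 0i, c = 0.4550 + -0.5680i
Iter 1: z = 0.4550 + -0.5680i, |z|^2 = 0.5296
Iter 2: z = 0.3394 + -1.0849i, |z|^2 = 1.2922
Iter 3: z = -0.6068 + -1.3044i, |z|^2 = 2.0697
Iter 4: z = -0.8783 + 1.0150i, |z|^2 = 1.8016
Iter 5: z = 0.1963 + -2.3510i, |z|^2 = 5.5656
Escaped at iteration 5

Answer: 5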